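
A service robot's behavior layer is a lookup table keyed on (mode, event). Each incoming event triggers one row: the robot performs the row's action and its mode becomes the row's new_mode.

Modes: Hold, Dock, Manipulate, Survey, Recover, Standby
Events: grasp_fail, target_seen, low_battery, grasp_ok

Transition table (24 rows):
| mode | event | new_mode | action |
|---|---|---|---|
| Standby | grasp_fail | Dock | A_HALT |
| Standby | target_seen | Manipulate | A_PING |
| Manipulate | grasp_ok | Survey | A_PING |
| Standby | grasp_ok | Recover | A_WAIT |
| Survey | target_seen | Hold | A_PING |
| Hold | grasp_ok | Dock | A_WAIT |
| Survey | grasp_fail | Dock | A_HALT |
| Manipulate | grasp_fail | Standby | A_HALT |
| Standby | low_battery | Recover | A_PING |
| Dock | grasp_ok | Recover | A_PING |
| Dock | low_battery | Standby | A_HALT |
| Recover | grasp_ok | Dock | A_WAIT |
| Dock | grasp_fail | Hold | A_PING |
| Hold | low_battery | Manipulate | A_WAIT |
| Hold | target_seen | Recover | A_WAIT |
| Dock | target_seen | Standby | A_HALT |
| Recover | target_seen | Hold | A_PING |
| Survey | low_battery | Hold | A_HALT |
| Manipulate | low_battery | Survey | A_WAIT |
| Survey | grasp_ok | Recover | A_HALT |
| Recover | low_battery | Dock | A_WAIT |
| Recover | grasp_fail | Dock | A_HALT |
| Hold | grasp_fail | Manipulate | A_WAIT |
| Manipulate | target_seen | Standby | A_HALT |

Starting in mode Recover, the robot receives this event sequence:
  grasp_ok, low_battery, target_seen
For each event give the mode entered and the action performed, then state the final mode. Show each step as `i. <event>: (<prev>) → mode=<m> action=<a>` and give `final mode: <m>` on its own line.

final mode: Manipulate

1. grasp_ok: (Recover) → mode=Dock action=A_WAIT
2. low_battery: (Dock) → mode=Standby action=A_HALT
3. target_seen: (Standby) → mode=Manipulate action=A_PING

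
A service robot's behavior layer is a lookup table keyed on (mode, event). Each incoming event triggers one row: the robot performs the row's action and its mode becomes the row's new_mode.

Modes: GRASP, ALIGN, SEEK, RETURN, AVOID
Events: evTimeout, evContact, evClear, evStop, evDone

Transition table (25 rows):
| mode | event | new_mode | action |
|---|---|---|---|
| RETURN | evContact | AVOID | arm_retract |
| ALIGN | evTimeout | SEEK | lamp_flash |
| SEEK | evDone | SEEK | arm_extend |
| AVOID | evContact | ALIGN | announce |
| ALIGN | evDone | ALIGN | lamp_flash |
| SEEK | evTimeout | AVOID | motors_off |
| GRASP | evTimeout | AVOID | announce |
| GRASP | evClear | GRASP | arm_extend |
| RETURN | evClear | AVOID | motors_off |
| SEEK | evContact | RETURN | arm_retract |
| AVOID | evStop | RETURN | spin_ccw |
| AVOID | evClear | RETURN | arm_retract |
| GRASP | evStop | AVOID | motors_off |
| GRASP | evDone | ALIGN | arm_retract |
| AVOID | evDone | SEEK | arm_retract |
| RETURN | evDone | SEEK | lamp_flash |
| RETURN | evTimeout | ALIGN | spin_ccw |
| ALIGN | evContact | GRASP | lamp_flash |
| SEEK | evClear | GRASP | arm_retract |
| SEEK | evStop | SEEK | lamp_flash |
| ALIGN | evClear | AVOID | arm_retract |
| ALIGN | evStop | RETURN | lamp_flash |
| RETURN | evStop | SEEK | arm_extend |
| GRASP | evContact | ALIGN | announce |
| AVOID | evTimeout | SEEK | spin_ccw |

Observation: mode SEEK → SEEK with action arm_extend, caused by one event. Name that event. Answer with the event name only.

try evTimeout: (SEEK, evTimeout) → (AVOID, motors_off)
try evContact: (SEEK, evContact) → (RETURN, arm_retract)
try evClear: (SEEK, evClear) → (GRASP, arm_retract)
try evStop: (SEEK, evStop) → (SEEK, lamp_flash)
try evDone: (SEEK, evDone) → (SEEK, arm_extend)  ← matches

evDone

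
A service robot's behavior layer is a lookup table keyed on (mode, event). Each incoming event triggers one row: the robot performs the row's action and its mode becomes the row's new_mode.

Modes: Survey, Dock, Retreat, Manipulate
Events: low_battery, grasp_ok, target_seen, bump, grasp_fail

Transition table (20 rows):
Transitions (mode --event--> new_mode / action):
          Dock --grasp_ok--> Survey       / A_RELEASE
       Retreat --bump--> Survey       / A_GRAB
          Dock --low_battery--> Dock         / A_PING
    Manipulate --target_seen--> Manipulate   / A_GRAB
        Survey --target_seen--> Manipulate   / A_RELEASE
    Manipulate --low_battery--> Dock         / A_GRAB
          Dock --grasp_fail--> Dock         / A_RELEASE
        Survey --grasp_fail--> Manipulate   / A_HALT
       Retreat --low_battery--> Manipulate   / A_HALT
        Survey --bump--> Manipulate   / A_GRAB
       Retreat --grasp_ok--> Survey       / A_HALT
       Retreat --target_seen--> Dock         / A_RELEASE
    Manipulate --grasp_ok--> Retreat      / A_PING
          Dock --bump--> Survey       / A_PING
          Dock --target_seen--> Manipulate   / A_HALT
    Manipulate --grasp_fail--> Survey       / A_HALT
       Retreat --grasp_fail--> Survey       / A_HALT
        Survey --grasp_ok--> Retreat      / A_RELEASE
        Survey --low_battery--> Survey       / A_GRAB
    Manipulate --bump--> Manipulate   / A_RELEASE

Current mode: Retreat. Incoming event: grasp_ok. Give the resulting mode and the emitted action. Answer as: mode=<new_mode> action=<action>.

mode=Survey action=A_HALT

current mode = Retreat; filter table to that mode:
  (Retreat, bump) → (Survey, A_GRAB)
  (Retreat, low_battery) → (Manipulate, A_HALT)
  (Retreat, grasp_ok) → (Survey, A_HALT)  ← event matches
  (Retreat, target_seen) → (Dock, A_RELEASE)
  (Retreat, grasp_fail) → (Survey, A_HALT)
event = grasp_ok selects (Survey, A_HALT)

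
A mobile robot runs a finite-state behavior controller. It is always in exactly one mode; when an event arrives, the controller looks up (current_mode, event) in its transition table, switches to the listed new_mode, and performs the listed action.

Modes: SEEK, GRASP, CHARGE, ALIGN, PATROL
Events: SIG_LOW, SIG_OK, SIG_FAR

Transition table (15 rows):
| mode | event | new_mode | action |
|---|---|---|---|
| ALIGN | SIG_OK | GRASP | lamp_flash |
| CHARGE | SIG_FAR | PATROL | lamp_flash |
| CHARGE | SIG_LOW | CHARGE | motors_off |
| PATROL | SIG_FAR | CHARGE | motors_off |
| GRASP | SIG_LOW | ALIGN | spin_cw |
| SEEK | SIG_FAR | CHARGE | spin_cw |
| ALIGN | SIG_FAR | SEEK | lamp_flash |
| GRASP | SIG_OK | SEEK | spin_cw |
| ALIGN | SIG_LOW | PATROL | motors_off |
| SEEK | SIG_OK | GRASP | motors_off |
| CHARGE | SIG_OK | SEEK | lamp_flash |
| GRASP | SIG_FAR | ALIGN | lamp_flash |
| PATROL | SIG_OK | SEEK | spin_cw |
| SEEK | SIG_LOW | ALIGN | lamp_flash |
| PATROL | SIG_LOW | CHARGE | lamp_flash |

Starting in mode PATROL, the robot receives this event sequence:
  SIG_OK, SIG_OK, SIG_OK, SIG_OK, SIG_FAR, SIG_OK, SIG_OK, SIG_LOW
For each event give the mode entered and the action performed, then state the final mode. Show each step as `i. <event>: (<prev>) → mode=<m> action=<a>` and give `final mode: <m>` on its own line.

1. SIG_OK: (PATROL) → mode=SEEK action=spin_cw
2. SIG_OK: (SEEK) → mode=GRASP action=motors_off
3. SIG_OK: (GRASP) → mode=SEEK action=spin_cw
4. SIG_OK: (SEEK) → mode=GRASP action=motors_off
5. SIG_FAR: (GRASP) → mode=ALIGN action=lamp_flash
6. SIG_OK: (ALIGN) → mode=GRASP action=lamp_flash
7. SIG_OK: (GRASP) → mode=SEEK action=spin_cw
8. SIG_LOW: (SEEK) → mode=ALIGN action=lamp_flash

final mode: ALIGN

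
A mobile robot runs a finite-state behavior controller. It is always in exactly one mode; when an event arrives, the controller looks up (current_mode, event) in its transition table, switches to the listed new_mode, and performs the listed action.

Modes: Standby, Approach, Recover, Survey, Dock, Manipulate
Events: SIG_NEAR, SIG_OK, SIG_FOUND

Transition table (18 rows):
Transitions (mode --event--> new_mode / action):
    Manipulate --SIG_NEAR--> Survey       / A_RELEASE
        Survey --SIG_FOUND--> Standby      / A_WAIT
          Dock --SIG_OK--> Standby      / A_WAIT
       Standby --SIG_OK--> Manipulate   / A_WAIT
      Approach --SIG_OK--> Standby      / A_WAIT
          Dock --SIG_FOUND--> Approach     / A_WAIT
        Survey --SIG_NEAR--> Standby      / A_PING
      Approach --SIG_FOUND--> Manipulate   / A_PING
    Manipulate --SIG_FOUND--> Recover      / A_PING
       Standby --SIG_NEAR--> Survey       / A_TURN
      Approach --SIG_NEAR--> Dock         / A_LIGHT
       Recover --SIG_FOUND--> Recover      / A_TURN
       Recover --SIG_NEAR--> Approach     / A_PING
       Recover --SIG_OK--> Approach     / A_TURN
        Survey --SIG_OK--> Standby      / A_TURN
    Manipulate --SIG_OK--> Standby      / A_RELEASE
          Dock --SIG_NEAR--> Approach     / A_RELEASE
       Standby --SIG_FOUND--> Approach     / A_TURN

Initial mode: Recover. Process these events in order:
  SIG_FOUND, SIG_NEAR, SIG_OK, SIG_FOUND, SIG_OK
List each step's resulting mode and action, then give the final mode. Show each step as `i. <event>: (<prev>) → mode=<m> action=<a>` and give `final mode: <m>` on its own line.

1. SIG_FOUND: (Recover) → mode=Recover action=A_TURN
2. SIG_NEAR: (Recover) → mode=Approach action=A_PING
3. SIG_OK: (Approach) → mode=Standby action=A_WAIT
4. SIG_FOUND: (Standby) → mode=Approach action=A_TURN
5. SIG_OK: (Approach) → mode=Standby action=A_WAIT

final mode: Standby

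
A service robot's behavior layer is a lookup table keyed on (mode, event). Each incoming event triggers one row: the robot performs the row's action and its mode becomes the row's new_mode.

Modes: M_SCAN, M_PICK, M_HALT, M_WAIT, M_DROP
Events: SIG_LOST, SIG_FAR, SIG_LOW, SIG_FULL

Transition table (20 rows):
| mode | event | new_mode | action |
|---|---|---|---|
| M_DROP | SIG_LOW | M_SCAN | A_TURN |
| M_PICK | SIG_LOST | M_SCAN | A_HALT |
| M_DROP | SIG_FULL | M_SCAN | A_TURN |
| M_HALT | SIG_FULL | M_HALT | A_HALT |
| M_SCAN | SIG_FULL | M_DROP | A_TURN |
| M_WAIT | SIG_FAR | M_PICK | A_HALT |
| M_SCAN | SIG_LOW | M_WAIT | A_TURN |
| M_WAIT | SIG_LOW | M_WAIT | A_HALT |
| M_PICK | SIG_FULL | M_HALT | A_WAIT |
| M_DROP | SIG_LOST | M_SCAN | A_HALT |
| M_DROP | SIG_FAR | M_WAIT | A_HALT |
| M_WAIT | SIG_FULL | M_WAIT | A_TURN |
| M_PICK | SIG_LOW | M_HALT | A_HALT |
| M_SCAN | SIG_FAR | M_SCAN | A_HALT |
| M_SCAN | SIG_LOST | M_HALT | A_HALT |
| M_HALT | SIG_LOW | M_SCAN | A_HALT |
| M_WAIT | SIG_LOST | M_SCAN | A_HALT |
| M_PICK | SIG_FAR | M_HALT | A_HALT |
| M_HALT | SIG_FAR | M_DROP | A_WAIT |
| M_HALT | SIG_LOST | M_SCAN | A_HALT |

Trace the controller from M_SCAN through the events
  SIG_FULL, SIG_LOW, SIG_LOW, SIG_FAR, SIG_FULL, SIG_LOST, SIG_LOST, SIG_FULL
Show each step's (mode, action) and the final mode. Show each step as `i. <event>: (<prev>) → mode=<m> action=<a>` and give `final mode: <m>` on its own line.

1. SIG_FULL: (M_SCAN) → mode=M_DROP action=A_TURN
2. SIG_LOW: (M_DROP) → mode=M_SCAN action=A_TURN
3. SIG_LOW: (M_SCAN) → mode=M_WAIT action=A_TURN
4. SIG_FAR: (M_WAIT) → mode=M_PICK action=A_HALT
5. SIG_FULL: (M_PICK) → mode=M_HALT action=A_WAIT
6. SIG_LOST: (M_HALT) → mode=M_SCAN action=A_HALT
7. SIG_LOST: (M_SCAN) → mode=M_HALT action=A_HALT
8. SIG_FULL: (M_HALT) → mode=M_HALT action=A_HALT

final mode: M_HALT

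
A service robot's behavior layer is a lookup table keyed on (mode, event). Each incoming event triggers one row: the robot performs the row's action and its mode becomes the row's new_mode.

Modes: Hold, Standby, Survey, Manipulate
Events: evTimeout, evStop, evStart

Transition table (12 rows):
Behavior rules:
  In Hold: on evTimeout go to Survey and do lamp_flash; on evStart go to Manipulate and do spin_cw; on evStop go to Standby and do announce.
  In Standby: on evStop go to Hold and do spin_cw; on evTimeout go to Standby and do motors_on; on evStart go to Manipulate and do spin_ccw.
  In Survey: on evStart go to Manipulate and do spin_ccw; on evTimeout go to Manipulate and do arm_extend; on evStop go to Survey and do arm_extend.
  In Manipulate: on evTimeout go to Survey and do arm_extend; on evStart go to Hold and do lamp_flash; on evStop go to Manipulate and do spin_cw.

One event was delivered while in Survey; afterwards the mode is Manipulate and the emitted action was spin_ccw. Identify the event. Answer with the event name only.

try evTimeout: (Survey, evTimeout) → (Manipulate, arm_extend)
try evStop: (Survey, evStop) → (Survey, arm_extend)
try evStart: (Survey, evStart) → (Manipulate, spin_ccw)  ← matches

evStart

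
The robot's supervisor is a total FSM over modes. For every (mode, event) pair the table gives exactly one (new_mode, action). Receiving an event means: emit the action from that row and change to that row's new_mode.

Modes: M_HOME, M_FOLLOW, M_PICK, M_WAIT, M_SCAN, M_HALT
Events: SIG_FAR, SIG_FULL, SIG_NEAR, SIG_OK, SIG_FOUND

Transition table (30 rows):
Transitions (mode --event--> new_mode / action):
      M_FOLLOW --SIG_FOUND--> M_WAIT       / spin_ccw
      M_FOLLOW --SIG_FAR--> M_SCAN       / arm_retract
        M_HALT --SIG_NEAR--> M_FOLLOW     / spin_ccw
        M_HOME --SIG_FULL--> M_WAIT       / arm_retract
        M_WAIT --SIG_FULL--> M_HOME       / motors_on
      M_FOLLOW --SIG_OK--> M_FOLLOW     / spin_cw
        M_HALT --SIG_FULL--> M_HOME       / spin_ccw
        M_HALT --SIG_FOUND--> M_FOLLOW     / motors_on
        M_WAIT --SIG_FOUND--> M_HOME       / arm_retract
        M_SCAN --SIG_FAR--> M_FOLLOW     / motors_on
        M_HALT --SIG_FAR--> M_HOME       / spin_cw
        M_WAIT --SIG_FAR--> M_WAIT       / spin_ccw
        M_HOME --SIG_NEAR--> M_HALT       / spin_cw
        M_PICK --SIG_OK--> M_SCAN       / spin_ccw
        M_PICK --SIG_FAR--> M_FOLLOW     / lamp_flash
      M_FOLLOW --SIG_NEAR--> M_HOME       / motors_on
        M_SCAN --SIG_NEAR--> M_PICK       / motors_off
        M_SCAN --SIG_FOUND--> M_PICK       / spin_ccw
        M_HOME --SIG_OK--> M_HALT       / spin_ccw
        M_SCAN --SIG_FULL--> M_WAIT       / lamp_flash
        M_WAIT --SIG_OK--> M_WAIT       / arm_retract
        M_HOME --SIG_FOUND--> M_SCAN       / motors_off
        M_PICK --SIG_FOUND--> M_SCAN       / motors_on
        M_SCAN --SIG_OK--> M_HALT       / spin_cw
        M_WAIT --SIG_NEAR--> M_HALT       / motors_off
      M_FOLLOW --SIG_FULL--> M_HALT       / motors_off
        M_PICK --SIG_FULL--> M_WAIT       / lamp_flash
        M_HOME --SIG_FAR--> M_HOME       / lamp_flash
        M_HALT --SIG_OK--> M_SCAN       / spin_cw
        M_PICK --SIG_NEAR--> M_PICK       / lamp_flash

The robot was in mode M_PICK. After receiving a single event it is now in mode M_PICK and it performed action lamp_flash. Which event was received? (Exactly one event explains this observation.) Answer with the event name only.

try SIG_FAR: (M_PICK, SIG_FAR) → (M_FOLLOW, lamp_flash)
try SIG_FULL: (M_PICK, SIG_FULL) → (M_WAIT, lamp_flash)
try SIG_NEAR: (M_PICK, SIG_NEAR) → (M_PICK, lamp_flash)  ← matches
try SIG_OK: (M_PICK, SIG_OK) → (M_SCAN, spin_ccw)
try SIG_FOUND: (M_PICK, SIG_FOUND) → (M_SCAN, motors_on)

SIG_NEAR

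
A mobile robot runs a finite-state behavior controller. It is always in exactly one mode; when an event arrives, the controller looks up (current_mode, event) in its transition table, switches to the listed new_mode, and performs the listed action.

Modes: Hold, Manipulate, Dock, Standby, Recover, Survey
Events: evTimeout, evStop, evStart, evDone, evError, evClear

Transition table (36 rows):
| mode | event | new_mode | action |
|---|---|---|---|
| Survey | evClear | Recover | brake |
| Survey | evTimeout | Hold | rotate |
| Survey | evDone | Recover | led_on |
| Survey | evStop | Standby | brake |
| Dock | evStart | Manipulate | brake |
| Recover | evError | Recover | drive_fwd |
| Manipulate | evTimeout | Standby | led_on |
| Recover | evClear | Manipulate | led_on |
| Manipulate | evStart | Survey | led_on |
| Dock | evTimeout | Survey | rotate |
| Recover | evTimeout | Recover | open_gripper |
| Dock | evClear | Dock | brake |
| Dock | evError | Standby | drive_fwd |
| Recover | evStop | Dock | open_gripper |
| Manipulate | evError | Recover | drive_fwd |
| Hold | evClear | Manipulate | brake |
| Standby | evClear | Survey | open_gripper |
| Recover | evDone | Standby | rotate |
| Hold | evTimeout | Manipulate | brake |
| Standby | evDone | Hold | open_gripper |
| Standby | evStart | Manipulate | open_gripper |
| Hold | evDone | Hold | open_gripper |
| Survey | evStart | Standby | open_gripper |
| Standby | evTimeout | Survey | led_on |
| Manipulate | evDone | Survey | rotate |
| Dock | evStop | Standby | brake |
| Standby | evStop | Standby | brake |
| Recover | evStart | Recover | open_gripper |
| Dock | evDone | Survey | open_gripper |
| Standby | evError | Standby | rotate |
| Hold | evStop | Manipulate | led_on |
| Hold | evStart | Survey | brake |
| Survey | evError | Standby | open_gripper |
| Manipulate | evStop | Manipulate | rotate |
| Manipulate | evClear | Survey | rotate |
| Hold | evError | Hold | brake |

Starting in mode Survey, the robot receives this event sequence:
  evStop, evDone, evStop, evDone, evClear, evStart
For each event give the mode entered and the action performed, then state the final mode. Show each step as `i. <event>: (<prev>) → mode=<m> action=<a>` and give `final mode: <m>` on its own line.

final mode: Recover

1. evStop: (Survey) → mode=Standby action=brake
2. evDone: (Standby) → mode=Hold action=open_gripper
3. evStop: (Hold) → mode=Manipulate action=led_on
4. evDone: (Manipulate) → mode=Survey action=rotate
5. evClear: (Survey) → mode=Recover action=brake
6. evStart: (Recover) → mode=Recover action=open_gripper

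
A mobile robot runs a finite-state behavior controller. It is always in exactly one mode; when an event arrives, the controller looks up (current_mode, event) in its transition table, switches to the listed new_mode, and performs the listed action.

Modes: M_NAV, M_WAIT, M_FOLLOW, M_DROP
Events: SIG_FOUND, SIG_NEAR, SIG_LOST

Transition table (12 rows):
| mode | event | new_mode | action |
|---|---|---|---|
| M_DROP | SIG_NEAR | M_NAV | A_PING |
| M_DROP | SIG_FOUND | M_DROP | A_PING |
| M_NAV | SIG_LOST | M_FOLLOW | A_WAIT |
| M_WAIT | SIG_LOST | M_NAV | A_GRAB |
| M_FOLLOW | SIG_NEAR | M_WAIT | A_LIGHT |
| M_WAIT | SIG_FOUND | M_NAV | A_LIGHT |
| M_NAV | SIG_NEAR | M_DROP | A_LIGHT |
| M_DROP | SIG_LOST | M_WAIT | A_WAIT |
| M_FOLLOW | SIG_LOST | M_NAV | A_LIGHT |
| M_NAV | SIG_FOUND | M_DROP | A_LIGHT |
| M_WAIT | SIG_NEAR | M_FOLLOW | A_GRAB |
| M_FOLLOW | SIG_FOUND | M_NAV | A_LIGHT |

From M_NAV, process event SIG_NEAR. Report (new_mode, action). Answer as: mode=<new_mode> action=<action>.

current mode = M_NAV; filter table to that mode:
  (M_NAV, SIG_LOST) → (M_FOLLOW, A_WAIT)
  (M_NAV, SIG_NEAR) → (M_DROP, A_LIGHT)  ← event matches
  (M_NAV, SIG_FOUND) → (M_DROP, A_LIGHT)
event = SIG_NEAR selects (M_DROP, A_LIGHT)

mode=M_DROP action=A_LIGHT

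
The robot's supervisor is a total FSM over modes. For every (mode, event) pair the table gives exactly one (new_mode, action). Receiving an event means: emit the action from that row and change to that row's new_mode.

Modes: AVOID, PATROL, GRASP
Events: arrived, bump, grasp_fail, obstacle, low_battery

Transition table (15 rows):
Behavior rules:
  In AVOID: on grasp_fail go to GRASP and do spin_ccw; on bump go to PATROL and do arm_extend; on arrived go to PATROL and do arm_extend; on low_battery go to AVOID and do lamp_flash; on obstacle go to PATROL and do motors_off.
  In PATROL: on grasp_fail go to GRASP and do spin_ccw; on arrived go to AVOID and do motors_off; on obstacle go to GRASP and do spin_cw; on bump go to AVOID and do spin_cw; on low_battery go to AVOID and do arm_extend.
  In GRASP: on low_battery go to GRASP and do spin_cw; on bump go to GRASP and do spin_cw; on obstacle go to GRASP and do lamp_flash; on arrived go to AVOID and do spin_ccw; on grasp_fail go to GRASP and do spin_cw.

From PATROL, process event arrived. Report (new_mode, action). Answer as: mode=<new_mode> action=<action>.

mode=AVOID action=motors_off

current mode = PATROL; filter table to that mode:
  (PATROL, grasp_fail) → (GRASP, spin_ccw)
  (PATROL, arrived) → (AVOID, motors_off)  ← event matches
  (PATROL, obstacle) → (GRASP, spin_cw)
  (PATROL, bump) → (AVOID, spin_cw)
  (PATROL, low_battery) → (AVOID, arm_extend)
event = arrived selects (AVOID, motors_off)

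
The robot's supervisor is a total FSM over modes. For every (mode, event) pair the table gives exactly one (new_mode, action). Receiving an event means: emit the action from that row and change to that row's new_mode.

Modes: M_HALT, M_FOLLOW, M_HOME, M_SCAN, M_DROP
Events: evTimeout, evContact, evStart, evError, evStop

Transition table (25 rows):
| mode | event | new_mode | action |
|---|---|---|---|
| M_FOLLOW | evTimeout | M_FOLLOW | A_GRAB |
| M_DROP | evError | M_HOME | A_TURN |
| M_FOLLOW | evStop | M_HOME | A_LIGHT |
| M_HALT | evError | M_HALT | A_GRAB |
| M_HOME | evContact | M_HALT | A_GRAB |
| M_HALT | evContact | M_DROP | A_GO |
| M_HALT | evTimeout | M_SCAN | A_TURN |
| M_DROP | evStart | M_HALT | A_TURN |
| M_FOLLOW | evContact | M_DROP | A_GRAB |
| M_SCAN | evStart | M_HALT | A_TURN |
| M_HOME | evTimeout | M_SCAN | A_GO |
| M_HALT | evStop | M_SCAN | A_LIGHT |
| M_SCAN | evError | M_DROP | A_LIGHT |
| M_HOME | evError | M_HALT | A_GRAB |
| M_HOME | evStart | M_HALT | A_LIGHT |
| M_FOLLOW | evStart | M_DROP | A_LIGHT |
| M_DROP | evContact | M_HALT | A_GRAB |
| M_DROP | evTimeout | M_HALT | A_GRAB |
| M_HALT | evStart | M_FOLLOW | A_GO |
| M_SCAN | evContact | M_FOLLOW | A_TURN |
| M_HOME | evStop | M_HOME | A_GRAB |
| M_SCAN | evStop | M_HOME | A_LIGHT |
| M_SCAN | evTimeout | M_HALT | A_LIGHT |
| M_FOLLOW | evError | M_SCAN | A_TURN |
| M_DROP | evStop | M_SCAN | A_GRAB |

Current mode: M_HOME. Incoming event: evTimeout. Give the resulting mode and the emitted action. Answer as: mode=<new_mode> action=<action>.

mode=M_SCAN action=A_GO

current mode = M_HOME; filter table to that mode:
  (M_HOME, evContact) → (M_HALT, A_GRAB)
  (M_HOME, evTimeout) → (M_SCAN, A_GO)  ← event matches
  (M_HOME, evError) → (M_HALT, A_GRAB)
  (M_HOME, evStart) → (M_HALT, A_LIGHT)
  (M_HOME, evStop) → (M_HOME, A_GRAB)
event = evTimeout selects (M_SCAN, A_GO)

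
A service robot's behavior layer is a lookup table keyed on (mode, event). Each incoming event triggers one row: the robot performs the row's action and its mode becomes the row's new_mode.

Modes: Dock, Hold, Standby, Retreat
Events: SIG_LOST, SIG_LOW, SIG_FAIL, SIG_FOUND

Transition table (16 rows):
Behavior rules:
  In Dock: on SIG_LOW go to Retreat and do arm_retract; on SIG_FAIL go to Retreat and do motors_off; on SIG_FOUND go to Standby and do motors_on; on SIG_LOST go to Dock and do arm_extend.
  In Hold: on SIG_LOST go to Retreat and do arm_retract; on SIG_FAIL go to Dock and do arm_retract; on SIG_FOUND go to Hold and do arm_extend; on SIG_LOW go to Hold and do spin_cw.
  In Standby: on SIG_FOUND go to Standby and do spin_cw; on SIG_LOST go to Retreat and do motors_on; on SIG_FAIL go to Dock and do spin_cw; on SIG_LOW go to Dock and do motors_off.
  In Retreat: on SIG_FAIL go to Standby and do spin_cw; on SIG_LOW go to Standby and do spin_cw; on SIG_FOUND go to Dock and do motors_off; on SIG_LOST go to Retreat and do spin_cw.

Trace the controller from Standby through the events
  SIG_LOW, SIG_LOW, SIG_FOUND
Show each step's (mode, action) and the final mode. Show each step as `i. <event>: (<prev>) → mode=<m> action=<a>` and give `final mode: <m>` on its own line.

final mode: Dock

1. SIG_LOW: (Standby) → mode=Dock action=motors_off
2. SIG_LOW: (Dock) → mode=Retreat action=arm_retract
3. SIG_FOUND: (Retreat) → mode=Dock action=motors_off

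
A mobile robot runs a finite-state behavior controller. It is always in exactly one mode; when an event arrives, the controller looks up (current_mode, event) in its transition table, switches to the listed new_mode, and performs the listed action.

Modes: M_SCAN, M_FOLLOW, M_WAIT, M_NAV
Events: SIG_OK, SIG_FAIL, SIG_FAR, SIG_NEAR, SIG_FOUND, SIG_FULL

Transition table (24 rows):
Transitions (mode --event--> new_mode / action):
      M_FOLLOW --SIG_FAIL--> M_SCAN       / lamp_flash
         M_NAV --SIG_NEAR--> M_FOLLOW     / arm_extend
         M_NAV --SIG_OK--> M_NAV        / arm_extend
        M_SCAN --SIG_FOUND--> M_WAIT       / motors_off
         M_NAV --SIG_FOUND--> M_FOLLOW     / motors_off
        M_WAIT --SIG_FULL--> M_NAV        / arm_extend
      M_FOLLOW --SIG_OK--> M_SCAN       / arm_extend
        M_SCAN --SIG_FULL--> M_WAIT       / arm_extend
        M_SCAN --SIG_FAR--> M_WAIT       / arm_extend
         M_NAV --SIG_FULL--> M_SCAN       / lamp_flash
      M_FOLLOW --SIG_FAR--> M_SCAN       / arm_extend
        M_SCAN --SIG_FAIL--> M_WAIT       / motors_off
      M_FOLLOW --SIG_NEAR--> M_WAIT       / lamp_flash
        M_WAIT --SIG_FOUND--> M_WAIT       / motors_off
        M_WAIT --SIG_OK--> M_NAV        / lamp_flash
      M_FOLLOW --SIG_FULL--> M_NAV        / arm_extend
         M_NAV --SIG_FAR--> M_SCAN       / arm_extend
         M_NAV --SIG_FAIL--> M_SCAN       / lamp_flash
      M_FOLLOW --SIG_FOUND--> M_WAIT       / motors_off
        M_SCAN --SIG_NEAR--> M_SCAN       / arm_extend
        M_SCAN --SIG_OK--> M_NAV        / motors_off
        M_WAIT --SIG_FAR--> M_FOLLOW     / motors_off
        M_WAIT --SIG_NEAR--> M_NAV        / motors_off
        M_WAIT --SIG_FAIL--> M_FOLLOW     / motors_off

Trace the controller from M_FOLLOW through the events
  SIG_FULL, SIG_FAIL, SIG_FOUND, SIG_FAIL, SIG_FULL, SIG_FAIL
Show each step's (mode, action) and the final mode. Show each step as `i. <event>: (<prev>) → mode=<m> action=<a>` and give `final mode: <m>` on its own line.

final mode: M_SCAN

1. SIG_FULL: (M_FOLLOW) → mode=M_NAV action=arm_extend
2. SIG_FAIL: (M_NAV) → mode=M_SCAN action=lamp_flash
3. SIG_FOUND: (M_SCAN) → mode=M_WAIT action=motors_off
4. SIG_FAIL: (M_WAIT) → mode=M_FOLLOW action=motors_off
5. SIG_FULL: (M_FOLLOW) → mode=M_NAV action=arm_extend
6. SIG_FAIL: (M_NAV) → mode=M_SCAN action=lamp_flash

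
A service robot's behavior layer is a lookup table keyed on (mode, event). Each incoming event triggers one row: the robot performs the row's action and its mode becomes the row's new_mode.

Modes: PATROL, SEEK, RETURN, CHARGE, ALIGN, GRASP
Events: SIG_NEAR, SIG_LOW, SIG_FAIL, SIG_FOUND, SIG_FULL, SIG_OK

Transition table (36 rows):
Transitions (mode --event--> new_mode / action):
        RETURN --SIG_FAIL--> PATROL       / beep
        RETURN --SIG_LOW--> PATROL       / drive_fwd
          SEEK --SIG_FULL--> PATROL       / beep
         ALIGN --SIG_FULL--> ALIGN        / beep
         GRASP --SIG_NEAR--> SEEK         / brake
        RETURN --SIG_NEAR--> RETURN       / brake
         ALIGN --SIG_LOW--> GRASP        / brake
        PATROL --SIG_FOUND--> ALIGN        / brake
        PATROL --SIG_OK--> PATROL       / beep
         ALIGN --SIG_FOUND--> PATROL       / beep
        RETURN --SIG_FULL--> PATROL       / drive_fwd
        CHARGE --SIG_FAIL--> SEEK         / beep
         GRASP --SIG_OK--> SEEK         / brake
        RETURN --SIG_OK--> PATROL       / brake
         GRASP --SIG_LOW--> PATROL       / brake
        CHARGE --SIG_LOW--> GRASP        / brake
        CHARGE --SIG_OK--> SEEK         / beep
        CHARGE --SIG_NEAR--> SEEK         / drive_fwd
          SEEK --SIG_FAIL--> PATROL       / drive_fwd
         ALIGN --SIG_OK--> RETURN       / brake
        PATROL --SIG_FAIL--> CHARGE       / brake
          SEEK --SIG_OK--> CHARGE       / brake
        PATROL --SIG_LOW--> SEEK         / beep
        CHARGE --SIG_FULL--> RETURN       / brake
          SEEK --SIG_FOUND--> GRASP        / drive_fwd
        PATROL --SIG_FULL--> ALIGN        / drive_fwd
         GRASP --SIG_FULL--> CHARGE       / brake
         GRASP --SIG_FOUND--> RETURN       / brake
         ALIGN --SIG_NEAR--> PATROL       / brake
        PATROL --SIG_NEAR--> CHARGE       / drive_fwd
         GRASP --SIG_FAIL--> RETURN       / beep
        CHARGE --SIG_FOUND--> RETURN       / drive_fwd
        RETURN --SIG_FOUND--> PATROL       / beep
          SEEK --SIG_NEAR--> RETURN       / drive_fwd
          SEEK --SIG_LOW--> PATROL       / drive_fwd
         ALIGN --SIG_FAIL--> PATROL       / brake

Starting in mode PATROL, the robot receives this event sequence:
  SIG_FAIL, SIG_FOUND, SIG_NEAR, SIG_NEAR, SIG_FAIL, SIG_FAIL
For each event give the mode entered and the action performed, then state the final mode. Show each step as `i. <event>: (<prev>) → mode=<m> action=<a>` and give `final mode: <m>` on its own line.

1. SIG_FAIL: (PATROL) → mode=CHARGE action=brake
2. SIG_FOUND: (CHARGE) → mode=RETURN action=drive_fwd
3. SIG_NEAR: (RETURN) → mode=RETURN action=brake
4. SIG_NEAR: (RETURN) → mode=RETURN action=brake
5. SIG_FAIL: (RETURN) → mode=PATROL action=beep
6. SIG_FAIL: (PATROL) → mode=CHARGE action=brake

final mode: CHARGE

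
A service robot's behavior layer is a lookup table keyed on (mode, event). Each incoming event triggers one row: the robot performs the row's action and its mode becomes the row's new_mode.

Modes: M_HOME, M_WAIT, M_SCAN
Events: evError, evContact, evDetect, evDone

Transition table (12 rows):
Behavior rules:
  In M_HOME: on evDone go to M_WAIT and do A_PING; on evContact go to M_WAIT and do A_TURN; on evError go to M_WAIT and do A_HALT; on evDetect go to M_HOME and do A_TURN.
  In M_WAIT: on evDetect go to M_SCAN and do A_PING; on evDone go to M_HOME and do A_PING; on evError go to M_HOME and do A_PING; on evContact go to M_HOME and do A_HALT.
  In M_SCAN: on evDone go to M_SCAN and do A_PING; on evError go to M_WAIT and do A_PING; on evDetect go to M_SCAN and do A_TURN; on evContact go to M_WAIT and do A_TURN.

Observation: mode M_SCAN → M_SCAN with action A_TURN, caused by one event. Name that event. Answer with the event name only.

try evError: (M_SCAN, evError) → (M_WAIT, A_PING)
try evContact: (M_SCAN, evContact) → (M_WAIT, A_TURN)
try evDetect: (M_SCAN, evDetect) → (M_SCAN, A_TURN)  ← matches
try evDone: (M_SCAN, evDone) → (M_SCAN, A_PING)

evDetect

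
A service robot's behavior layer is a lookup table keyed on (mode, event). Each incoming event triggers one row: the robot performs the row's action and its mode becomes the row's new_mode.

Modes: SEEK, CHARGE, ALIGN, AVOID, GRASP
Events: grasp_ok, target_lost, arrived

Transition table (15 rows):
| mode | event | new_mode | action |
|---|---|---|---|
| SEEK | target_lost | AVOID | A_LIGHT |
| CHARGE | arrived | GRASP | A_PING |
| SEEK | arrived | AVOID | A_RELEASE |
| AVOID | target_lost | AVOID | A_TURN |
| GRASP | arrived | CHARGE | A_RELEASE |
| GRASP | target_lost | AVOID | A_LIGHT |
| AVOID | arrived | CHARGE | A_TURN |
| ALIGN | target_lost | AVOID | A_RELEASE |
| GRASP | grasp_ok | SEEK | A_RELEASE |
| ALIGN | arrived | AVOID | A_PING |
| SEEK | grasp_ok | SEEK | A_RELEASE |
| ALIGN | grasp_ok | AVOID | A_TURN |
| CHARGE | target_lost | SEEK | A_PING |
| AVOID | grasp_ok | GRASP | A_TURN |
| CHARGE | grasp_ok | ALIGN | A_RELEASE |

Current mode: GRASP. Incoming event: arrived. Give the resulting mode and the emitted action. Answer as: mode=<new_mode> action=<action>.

mode=CHARGE action=A_RELEASE

current mode = GRASP; filter table to that mode:
  (GRASP, arrived) → (CHARGE, A_RELEASE)  ← event matches
  (GRASP, target_lost) → (AVOID, A_LIGHT)
  (GRASP, grasp_ok) → (SEEK, A_RELEASE)
event = arrived selects (CHARGE, A_RELEASE)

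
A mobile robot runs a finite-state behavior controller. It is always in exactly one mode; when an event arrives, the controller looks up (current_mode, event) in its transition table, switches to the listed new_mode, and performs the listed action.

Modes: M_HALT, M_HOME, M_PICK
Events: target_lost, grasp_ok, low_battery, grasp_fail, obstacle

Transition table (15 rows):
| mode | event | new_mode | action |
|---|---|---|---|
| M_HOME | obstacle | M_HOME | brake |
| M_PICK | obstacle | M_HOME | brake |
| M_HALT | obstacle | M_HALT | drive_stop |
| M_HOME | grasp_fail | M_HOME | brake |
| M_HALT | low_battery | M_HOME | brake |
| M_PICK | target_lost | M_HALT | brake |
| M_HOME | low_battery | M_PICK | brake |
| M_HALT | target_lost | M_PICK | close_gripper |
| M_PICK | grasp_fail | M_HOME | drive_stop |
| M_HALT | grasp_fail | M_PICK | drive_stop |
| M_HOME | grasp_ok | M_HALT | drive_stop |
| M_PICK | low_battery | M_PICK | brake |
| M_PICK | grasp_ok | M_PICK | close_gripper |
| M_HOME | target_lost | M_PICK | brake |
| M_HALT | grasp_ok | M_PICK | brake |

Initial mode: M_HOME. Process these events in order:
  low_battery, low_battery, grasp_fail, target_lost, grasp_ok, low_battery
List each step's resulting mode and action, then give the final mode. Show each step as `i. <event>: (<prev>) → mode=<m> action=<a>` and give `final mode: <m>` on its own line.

final mode: M_PICK

1. low_battery: (M_HOME) → mode=M_PICK action=brake
2. low_battery: (M_PICK) → mode=M_PICK action=brake
3. grasp_fail: (M_PICK) → mode=M_HOME action=drive_stop
4. target_lost: (M_HOME) → mode=M_PICK action=brake
5. grasp_ok: (M_PICK) → mode=M_PICK action=close_gripper
6. low_battery: (M_PICK) → mode=M_PICK action=brake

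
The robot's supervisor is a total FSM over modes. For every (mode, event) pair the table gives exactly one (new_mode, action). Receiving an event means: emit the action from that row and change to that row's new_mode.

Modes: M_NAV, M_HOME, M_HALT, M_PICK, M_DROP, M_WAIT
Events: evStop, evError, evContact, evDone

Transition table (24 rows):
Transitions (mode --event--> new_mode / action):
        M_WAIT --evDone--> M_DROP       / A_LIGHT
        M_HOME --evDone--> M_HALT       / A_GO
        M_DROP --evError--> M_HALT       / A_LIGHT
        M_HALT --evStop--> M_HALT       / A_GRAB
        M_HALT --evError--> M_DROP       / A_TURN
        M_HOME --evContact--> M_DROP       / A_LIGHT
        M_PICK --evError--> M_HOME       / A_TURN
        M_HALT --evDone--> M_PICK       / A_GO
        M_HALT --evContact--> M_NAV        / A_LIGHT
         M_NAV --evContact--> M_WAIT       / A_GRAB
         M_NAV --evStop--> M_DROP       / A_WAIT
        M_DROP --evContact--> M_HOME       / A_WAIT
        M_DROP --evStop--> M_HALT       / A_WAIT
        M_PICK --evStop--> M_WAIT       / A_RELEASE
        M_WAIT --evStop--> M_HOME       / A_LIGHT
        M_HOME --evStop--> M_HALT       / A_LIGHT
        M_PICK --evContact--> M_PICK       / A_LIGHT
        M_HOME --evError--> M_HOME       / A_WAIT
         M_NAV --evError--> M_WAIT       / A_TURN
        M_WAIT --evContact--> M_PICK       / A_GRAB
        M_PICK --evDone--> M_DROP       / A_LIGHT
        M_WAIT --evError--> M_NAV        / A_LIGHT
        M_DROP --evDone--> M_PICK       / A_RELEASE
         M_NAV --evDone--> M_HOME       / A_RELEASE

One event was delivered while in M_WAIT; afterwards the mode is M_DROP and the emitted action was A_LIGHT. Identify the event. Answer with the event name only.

try evStop: (M_WAIT, evStop) → (M_HOME, A_LIGHT)
try evError: (M_WAIT, evError) → (M_NAV, A_LIGHT)
try evContact: (M_WAIT, evContact) → (M_PICK, A_GRAB)
try evDone: (M_WAIT, evDone) → (M_DROP, A_LIGHT)  ← matches

evDone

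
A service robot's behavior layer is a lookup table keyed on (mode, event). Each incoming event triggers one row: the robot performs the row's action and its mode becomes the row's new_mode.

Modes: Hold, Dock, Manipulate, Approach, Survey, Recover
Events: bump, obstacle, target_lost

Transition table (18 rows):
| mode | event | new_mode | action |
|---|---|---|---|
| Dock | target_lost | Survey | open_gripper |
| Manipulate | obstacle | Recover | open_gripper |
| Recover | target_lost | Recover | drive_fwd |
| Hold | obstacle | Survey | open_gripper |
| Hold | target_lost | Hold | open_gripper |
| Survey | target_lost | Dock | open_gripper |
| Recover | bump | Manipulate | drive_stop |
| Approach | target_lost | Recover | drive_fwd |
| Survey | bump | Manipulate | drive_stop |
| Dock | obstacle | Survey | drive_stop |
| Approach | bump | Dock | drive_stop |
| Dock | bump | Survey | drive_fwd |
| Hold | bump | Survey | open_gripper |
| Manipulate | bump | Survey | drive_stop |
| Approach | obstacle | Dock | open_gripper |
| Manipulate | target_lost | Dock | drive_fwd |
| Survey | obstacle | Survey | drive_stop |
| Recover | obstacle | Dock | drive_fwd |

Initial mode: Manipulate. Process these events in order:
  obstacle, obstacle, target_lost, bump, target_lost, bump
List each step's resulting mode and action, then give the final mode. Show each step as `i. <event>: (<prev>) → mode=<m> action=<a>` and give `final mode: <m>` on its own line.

final mode: Survey

1. obstacle: (Manipulate) → mode=Recover action=open_gripper
2. obstacle: (Recover) → mode=Dock action=drive_fwd
3. target_lost: (Dock) → mode=Survey action=open_gripper
4. bump: (Survey) → mode=Manipulate action=drive_stop
5. target_lost: (Manipulate) → mode=Dock action=drive_fwd
6. bump: (Dock) → mode=Survey action=drive_fwd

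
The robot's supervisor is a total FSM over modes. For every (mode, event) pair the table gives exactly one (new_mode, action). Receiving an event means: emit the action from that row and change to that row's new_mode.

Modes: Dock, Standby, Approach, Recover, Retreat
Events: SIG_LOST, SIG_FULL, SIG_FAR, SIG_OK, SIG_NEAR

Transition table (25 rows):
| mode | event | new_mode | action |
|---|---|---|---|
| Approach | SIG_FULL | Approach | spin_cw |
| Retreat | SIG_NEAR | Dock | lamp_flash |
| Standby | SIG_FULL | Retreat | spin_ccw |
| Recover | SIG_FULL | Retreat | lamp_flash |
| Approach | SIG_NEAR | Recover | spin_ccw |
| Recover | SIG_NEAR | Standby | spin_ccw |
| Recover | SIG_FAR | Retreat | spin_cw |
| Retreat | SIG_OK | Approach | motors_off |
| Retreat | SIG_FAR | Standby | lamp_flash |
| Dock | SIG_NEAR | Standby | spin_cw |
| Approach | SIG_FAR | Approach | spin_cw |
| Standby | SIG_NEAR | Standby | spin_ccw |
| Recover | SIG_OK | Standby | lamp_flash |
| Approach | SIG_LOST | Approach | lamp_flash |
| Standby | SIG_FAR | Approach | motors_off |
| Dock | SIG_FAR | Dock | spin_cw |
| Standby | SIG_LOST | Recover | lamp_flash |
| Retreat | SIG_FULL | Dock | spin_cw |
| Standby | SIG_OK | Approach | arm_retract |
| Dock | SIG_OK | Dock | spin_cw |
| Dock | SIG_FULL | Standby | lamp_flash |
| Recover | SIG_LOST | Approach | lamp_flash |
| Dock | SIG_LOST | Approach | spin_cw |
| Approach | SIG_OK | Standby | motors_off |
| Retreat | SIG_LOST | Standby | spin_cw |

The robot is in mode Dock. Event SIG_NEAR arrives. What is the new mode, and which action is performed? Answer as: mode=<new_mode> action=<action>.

current mode = Dock; filter table to that mode:
  (Dock, SIG_NEAR) → (Standby, spin_cw)  ← event matches
  (Dock, SIG_FAR) → (Dock, spin_cw)
  (Dock, SIG_OK) → (Dock, spin_cw)
  (Dock, SIG_FULL) → (Standby, lamp_flash)
  (Dock, SIG_LOST) → (Approach, spin_cw)
event = SIG_NEAR selects (Standby, spin_cw)

mode=Standby action=spin_cw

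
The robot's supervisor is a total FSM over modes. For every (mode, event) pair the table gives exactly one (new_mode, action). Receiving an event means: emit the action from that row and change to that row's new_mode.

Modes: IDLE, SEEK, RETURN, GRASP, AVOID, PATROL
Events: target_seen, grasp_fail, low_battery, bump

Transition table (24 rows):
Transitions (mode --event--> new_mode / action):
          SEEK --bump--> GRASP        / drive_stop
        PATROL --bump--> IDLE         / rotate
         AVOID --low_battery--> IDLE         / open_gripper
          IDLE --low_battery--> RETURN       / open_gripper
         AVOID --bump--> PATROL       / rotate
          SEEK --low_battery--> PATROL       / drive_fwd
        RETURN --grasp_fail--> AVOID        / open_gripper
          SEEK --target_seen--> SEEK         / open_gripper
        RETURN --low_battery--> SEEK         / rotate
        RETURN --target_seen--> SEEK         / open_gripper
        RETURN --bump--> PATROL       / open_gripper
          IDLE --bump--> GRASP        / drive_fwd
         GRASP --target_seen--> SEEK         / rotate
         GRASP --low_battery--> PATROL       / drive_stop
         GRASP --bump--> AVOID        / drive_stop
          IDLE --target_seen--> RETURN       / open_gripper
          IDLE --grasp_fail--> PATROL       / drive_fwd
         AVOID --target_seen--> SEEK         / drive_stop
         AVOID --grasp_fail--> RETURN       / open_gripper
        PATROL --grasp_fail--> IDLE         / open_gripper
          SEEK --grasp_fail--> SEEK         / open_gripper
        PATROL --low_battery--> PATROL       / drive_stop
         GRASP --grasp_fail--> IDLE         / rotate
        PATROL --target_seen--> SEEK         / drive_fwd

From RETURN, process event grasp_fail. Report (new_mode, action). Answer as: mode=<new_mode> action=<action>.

mode=AVOID action=open_gripper

current mode = RETURN; filter table to that mode:
  (RETURN, grasp_fail) → (AVOID, open_gripper)  ← event matches
  (RETURN, low_battery) → (SEEK, rotate)
  (RETURN, target_seen) → (SEEK, open_gripper)
  (RETURN, bump) → (PATROL, open_gripper)
event = grasp_fail selects (AVOID, open_gripper)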